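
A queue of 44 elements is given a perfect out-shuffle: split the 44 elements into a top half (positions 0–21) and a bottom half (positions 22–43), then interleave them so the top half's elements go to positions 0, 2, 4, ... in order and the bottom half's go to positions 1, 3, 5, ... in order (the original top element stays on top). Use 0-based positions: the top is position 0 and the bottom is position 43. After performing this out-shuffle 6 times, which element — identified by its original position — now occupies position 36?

14

Work backwards from position 36, undoing one out-shuffle at a time:
36 ← 18 ← 9 ← 26 ← 13 ← 28 ← 14
So the element now at position 36 started at position 14.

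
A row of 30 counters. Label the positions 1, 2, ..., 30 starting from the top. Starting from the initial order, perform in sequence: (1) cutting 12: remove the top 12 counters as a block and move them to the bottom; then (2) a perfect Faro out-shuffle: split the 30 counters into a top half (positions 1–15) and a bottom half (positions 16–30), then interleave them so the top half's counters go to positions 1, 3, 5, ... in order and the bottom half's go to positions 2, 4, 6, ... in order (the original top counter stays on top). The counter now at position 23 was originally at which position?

Undo the operations in reverse order, starting from position 23:
  undo op 2 (out-shuffle, from top half): 23 ← 12
  undo op 1 (cut 12): 12 ← 24
So the counter at position 23 came from original position 24.

24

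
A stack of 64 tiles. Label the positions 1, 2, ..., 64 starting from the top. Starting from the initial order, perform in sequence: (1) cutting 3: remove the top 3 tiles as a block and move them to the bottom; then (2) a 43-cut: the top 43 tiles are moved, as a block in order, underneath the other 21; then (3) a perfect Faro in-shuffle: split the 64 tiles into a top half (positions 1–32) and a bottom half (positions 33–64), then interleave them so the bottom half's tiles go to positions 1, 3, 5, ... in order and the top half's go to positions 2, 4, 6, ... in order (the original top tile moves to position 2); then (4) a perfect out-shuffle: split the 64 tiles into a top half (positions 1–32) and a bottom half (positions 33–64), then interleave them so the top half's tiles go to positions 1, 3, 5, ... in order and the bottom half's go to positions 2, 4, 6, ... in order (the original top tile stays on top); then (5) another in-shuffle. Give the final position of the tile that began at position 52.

46

Track the tile from position 52 forward through each operation:
  after op 1 (cut 3): 52 → 49
  after op 2 (cut 43): 49 → 6
  after op 3 (in-shuffle): 6 → 12
  after op 4 (out-shuffle): 12 → 23
  after op 5 (in-shuffle): 23 → 46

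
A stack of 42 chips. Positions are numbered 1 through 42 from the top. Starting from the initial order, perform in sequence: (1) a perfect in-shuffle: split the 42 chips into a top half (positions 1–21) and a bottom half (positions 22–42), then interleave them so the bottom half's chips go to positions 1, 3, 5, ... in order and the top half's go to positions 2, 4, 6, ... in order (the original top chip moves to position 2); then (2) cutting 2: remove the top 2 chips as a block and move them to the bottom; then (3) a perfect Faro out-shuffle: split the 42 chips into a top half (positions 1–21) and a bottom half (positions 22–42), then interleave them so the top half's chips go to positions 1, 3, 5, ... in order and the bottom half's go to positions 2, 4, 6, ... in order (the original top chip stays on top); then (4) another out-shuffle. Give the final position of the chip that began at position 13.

Track the chip from position 13 forward through each operation:
  after op 1 (in-shuffle): 13 → 26
  after op 2 (cut 2): 26 → 24
  after op 3 (out-shuffle): 24 → 6
  after op 4 (out-shuffle): 6 → 11

11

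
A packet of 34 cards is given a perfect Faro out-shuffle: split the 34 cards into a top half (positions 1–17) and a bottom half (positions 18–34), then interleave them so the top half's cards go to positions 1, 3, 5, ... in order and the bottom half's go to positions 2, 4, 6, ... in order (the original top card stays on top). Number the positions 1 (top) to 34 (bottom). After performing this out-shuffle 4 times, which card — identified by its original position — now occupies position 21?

Work backwards from position 21, undoing one out-shuffle at a time:
21 ← 11 ← 6 ← 20 ← 27
So the card now at position 21 started at position 27.

27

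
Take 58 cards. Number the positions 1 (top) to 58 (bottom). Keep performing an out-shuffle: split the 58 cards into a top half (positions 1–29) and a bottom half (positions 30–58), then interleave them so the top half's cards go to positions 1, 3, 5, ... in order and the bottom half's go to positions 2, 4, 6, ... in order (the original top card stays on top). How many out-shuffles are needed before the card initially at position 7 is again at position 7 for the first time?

Follow position 7 under repeated out-shuffles:
7 → 13 → 25 → 49 → 40 → 22 → 43 → 28 → 55 → 52 → 46 → 34 → 10 → 19 → 37 → 16 → 31 → 4 → 7
It first returns after 18 out-shuffles.

18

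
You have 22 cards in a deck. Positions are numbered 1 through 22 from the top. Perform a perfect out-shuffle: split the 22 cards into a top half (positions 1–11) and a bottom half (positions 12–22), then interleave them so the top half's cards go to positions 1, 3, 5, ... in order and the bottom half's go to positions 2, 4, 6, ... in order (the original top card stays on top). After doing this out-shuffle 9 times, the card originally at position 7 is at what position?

7

Track the card's position through each out-shuffle:
7 → 13 → 4 → 7 → 13 → 4 → 7 → 13 → 4 → 7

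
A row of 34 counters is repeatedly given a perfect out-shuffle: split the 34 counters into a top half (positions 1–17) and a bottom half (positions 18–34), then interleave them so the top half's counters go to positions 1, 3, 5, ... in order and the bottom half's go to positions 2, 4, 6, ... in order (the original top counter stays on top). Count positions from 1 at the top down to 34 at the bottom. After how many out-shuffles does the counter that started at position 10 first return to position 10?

Follow position 10 under repeated out-shuffles:
10 → 19 → 4 → 7 → 13 → 25 → 16 → 31 → 28 → 22 → 10
It first returns after 10 out-shuffles.

10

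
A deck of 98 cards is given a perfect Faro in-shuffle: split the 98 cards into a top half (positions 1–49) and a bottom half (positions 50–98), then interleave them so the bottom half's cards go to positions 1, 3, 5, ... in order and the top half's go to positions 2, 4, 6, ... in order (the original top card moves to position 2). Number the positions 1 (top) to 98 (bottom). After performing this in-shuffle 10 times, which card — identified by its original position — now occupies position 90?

90

Work backwards from position 90, undoing one in-shuffle at a time:
90 ← 45 ← 72 ← 36 ← 18 ← 9 ← 54 ← 27 ← 63 ← 81 ← 90
So the card now at position 90 started at position 90.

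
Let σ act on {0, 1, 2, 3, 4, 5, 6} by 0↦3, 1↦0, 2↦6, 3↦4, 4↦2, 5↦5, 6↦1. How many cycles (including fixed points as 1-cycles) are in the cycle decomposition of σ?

Cycle decomposition: (0 3 4 2 6 1) (5).
2 cycles.

2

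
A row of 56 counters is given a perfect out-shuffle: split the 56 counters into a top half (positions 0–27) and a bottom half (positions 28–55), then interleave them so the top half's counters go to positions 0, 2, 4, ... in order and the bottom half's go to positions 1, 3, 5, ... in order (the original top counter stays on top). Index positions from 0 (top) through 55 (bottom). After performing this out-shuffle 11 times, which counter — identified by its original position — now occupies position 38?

Work backwards from position 38, undoing one out-shuffle at a time:
38 ← 19 ← 37 ← 46 ← 23 ← 39 ← 47 ← 51 ← 53 ← 54 ← 27 ← 41
So the counter now at position 38 started at position 41.

41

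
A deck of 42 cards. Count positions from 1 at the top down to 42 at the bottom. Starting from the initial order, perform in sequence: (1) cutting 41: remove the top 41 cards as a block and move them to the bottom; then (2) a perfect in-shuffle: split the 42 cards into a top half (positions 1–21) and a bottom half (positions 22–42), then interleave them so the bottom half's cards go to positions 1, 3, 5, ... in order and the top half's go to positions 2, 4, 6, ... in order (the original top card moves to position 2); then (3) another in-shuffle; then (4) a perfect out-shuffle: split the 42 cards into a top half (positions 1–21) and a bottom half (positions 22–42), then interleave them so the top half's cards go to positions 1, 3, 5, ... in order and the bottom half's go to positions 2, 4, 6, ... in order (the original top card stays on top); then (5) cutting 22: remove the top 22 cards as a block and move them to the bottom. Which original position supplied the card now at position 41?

34

Undo the operations in reverse order, starting from position 41:
  undo op 5 (cut 22): 41 ← 21
  undo op 4 (out-shuffle, from top half): 21 ← 11
  undo op 3 (in-shuffle, from bottom half): 11 ← 27
  undo op 2 (in-shuffle, from bottom half): 27 ← 35
  undo op 1 (cut 41): 35 ← 34
So the card at position 41 came from original position 34.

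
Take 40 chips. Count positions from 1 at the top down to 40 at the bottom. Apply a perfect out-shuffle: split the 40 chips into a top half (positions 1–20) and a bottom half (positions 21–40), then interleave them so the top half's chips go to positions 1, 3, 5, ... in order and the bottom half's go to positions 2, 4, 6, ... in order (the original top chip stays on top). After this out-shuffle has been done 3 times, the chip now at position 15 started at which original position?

32

Work backwards from position 15, undoing one out-shuffle at a time:
15 ← 8 ← 24 ← 32
So the chip now at position 15 started at position 32.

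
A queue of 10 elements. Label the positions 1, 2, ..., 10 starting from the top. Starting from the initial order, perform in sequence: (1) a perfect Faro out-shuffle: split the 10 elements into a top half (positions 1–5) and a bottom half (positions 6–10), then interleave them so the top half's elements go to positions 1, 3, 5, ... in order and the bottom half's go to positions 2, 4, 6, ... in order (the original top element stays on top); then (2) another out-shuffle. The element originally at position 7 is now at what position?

7

Track the element from position 7 forward through each operation:
  after op 1 (out-shuffle): 7 → 4
  after op 2 (out-shuffle): 4 → 7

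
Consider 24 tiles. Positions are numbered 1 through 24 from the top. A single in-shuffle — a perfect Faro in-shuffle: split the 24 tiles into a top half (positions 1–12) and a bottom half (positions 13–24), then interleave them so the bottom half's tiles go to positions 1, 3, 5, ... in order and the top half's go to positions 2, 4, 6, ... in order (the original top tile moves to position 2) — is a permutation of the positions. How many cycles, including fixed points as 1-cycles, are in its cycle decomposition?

2

Trace each unvisited position around until it returns:
(1 2 4 8 16 7 ... len 20) (5 10 20 15)
2 cycles in total.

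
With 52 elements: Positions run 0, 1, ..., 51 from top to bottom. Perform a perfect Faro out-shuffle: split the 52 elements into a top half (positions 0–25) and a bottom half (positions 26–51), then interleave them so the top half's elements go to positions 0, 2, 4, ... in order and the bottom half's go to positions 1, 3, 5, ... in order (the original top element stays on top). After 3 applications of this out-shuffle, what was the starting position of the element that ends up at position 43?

Work backwards from position 43, undoing one out-shuffle at a time:
43 ← 47 ← 49 ← 50
So the element now at position 43 started at position 50.

50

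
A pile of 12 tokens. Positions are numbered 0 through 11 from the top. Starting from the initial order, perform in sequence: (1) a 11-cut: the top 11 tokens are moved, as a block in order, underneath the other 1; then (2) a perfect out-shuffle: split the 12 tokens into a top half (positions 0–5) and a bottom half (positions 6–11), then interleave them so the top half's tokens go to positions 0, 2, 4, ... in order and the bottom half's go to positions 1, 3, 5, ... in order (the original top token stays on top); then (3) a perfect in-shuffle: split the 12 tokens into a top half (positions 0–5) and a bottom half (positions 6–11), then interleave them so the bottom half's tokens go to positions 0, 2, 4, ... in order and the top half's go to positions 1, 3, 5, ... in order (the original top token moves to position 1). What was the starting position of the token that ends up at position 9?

Undo the operations in reverse order, starting from position 9:
  undo op 3 (in-shuffle, from top half): 9 ← 4
  undo op 2 (out-shuffle, from top half): 4 ← 2
  undo op 1 (cut 11): 2 ← 1
So the token at position 9 came from original position 1.

1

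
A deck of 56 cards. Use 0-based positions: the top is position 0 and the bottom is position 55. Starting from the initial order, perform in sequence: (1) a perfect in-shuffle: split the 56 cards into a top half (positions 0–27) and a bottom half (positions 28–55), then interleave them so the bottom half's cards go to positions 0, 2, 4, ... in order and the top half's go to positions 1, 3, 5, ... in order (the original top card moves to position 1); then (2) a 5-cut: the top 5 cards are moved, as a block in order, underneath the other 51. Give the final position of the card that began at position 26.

48

Track the card from position 26 forward through each operation:
  after op 1 (in-shuffle): 26 → 53
  after op 2 (cut 5): 53 → 48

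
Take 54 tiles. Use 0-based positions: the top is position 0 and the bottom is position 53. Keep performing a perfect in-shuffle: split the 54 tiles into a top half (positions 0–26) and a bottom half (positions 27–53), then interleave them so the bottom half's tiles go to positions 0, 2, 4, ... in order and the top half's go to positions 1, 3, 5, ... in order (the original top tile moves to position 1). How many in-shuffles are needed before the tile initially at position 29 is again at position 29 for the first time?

10

Follow position 29 under repeated in-shuffles:
29 → 4 → 9 → 19 → 39 → 24 → 49 → 44 → 34 → 14 → 29
It first returns after 10 in-shuffles.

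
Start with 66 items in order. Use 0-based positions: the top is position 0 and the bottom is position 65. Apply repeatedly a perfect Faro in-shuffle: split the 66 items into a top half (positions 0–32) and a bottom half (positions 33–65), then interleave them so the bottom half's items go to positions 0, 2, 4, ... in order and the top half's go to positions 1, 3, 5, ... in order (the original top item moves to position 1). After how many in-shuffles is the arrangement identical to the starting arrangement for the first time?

The in-shuffle permutes the 66 positions with cycle lengths [66].
Every item is home exactly when every cycle has completed a whole number of laps, i.e. after lcm(66) = 66 in-shuffles.

66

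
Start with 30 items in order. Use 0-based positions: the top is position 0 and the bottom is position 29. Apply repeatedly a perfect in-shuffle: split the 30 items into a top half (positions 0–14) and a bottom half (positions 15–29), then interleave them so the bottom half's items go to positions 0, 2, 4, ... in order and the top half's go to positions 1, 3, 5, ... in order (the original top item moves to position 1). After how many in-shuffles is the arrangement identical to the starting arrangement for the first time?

The in-shuffle permutes the 30 positions with cycle lengths [5, 5, 5, 5, 5, 5].
Every item is home exactly when every cycle has completed a whole number of laps, i.e. after lcm(5) = 5 in-shuffles.

5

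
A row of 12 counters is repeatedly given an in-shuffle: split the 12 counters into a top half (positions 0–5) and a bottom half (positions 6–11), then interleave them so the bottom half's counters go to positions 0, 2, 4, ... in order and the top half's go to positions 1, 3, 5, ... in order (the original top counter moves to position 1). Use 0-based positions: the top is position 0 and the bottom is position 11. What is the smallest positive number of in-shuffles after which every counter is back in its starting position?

12

The in-shuffle permutes the 12 positions with cycle lengths [12].
Every counter is home exactly when every cycle has completed a whole number of laps, i.e. after lcm(12) = 12 in-shuffles.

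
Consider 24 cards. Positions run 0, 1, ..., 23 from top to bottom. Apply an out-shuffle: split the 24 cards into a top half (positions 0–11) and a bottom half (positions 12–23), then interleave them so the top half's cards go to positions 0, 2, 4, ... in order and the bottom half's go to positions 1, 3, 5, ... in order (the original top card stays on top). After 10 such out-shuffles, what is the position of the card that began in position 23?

Position 23 is a fixed point of every out-shuffle, so the card never moves.

23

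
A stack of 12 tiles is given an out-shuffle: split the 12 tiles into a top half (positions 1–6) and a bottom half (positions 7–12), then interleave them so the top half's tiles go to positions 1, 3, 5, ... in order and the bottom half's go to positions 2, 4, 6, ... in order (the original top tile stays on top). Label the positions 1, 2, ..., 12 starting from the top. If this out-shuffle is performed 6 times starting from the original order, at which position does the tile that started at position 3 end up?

8

Track the tile's position through each out-shuffle:
3 → 5 → 9 → 6 → 11 → 10 → 8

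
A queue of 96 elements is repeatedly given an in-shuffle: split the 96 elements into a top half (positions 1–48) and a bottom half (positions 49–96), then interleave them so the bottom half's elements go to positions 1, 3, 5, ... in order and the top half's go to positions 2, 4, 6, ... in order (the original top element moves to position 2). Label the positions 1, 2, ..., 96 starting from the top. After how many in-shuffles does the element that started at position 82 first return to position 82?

48

Follow position 82 under repeated in-shuffles:
82 → 67 → 37 → 74 → 51 → 5 → 10 → 20 → ... → 82 (length 48)
It first returns after 48 in-shuffles.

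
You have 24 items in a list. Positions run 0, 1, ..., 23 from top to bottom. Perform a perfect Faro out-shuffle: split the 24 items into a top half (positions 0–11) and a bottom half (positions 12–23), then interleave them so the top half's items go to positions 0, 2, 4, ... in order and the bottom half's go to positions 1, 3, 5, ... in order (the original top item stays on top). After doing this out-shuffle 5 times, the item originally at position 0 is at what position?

Position 0 is a fixed point of every out-shuffle, so the item never moves.

0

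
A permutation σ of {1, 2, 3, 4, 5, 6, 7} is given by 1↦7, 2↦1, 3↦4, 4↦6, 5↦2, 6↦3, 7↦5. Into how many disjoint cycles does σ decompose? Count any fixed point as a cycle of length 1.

2

Cycle decomposition: (1 7 5 2) (3 4 6).
2 cycles.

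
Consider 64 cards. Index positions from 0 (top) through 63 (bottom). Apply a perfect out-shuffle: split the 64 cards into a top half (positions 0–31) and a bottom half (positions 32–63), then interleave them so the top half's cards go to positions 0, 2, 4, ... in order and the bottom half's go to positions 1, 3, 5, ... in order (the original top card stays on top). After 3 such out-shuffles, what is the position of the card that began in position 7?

Track the card's position through each out-shuffle:
7 → 14 → 28 → 56

56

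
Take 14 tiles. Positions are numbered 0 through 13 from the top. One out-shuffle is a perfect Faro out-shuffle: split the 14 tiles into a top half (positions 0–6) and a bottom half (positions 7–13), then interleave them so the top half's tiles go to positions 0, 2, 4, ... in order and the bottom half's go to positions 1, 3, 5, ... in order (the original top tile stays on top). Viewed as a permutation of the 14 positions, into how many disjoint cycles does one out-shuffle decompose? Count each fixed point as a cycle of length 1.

Trace each unvisited position around until it returns:
(0) (1 2 4 8 3 6 ... len 12) (13)
3 cycles in total.

3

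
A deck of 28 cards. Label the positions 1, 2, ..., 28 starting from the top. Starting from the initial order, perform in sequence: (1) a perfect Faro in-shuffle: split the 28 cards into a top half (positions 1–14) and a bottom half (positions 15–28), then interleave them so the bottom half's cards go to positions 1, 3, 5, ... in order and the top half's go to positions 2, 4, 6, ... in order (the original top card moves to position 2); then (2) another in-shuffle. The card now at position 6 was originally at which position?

16

Undo the operations in reverse order, starting from position 6:
  undo op 2 (in-shuffle, from top half): 6 ← 3
  undo op 1 (in-shuffle, from bottom half): 3 ← 16
So the card at position 6 came from original position 16.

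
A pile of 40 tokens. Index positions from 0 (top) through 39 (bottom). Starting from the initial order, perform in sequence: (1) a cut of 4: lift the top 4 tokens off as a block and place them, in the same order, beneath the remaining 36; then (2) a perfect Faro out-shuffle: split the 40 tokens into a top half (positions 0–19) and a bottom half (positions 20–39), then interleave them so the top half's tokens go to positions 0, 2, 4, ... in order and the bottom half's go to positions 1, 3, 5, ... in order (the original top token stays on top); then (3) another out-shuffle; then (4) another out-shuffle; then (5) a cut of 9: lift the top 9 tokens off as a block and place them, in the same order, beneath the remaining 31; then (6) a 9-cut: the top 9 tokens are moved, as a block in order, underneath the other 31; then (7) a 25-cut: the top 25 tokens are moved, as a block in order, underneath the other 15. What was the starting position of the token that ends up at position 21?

7

Undo the operations in reverse order, starting from position 21:
  undo op 7 (cut 25): 21 ← 6
  undo op 6 (cut 9): 6 ← 15
  undo op 5 (cut 9): 15 ← 24
  undo op 4 (out-shuffle, from top half): 24 ← 12
  undo op 3 (out-shuffle, from top half): 12 ← 6
  undo op 2 (out-shuffle, from top half): 6 ← 3
  undo op 1 (cut 4): 3 ← 7
So the token at position 21 came from original position 7.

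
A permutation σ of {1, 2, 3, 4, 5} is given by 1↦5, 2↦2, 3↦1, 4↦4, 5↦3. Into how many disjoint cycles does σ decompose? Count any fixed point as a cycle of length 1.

3

Cycle decomposition: (1 5 3) (2) (4).
3 cycles.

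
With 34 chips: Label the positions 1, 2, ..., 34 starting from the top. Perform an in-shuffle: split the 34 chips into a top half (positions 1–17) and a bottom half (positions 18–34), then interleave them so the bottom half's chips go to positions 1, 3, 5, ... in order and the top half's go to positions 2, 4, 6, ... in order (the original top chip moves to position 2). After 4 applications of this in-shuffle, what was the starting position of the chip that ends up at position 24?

Work backwards from position 24, undoing one in-shuffle at a time:
24 ← 12 ← 6 ← 3 ← 19
So the chip now at position 24 started at position 19.

19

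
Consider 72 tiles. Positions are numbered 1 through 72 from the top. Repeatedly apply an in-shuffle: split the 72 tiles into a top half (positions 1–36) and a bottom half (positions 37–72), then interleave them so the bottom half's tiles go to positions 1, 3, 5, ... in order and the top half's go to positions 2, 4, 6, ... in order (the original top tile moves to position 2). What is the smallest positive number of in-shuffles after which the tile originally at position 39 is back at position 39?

9

Follow position 39 under repeated in-shuffles:
39 → 5 → 10 → 20 → 40 → 7 → 14 → 28 → 56 → 39
It first returns after 9 in-shuffles.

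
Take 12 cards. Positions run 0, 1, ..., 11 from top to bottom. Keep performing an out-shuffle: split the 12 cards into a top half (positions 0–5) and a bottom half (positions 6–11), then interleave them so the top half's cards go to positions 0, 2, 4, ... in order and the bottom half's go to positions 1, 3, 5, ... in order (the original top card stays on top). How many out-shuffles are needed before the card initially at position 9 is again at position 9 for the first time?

Follow position 9 under repeated out-shuffles:
9 → 7 → 3 → 6 → 1 → 2 → 4 → 8 → 5 → 10 → 9
It first returns after 10 out-shuffles.

10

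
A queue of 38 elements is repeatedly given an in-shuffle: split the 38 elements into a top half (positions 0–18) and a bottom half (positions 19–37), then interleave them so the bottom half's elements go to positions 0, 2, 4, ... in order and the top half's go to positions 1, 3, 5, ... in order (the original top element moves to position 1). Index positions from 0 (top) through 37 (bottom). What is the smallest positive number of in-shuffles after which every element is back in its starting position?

The in-shuffle permutes the 38 positions with cycle lengths [2, 12, 12, 12].
Every element is home exactly when every cycle has completed a whole number of laps, i.e. after lcm(2, 12) = 12 in-shuffles.

12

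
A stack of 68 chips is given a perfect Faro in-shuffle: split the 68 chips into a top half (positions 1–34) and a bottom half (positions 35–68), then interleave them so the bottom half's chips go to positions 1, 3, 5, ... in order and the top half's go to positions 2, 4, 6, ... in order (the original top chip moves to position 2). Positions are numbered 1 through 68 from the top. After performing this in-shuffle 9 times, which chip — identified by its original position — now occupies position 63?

45

Work backwards from position 63, undoing one in-shuffle at a time:
63 ← 66 ← 33 ← 51 ← 60 ← 30 ← 15 ← 42 ← 21 ← 45
So the chip now at position 63 started at position 45.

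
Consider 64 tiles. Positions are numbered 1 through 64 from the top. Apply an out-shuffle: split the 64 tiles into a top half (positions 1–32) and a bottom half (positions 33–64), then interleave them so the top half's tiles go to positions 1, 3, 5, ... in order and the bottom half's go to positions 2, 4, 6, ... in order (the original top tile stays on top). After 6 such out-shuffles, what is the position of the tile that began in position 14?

14

Track the tile's position through each out-shuffle:
14 → 27 → 53 → 42 → 20 → 39 → 14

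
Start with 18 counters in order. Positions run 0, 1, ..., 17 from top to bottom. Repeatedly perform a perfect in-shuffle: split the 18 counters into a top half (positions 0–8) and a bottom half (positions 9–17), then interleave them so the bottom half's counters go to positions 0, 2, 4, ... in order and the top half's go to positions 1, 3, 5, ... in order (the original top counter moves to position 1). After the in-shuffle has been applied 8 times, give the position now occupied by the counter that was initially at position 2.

Track the counter's position through each in-shuffle:
2 → 5 → 11 → 4 → 9 → 0 → 1 → 3 → 7

7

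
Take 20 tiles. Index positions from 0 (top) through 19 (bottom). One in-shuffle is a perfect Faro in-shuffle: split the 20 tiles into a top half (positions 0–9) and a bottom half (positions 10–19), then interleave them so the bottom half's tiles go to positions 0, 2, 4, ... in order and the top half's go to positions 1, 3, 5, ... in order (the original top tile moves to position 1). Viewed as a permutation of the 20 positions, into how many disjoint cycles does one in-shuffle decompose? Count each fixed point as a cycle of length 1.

Trace each unvisited position around until it returns:
(0 1 3 7 15 10) (2 5 11) (4 9 19 18 16 12) (6 13) (8 17 14)
5 cycles in total.

5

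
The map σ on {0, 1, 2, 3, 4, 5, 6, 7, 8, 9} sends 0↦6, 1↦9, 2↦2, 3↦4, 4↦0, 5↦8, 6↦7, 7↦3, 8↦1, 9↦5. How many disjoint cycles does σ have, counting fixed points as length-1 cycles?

3

Cycle decomposition: (0 6 7 3 4) (1 9 5 8) (2).
3 cycles.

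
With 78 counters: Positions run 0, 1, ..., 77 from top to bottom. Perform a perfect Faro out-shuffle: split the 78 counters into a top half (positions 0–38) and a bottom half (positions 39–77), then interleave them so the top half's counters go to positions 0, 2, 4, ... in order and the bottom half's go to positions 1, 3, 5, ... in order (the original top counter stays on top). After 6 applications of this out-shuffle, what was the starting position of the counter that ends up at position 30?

51

Work backwards from position 30, undoing one out-shuffle at a time:
30 ← 15 ← 46 ← 23 ← 50 ← 25 ← 51
So the counter now at position 30 started at position 51.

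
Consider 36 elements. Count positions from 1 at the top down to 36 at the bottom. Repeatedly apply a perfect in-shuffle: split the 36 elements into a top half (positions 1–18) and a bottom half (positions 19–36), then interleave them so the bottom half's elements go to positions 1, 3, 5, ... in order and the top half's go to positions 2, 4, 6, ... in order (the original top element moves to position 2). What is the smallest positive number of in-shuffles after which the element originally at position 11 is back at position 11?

36

Follow position 11 under repeated in-shuffles:
11 → 22 → 7 → 14 → 28 → 19 → 1 → 2 → ... → 11 (length 36)
It first returns after 36 in-shuffles.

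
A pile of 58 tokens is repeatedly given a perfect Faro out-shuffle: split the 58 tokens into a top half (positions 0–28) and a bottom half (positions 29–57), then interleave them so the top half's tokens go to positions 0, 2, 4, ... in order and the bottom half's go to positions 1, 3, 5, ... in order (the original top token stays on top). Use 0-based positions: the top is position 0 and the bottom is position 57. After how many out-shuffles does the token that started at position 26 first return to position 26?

Follow position 26 under repeated out-shuffles:
26 → 52 → 47 → 37 → 17 → 34 → 11 → 22 → 44 → 31 → 5 → 10 → 20 → 40 → 23 → 46 → 35 → 13 → 26
It first returns after 18 out-shuffles.

18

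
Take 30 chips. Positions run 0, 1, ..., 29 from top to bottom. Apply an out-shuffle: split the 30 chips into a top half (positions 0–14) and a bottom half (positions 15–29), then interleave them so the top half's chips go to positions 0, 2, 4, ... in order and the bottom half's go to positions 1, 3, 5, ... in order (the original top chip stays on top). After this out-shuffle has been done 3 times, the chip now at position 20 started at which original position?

Work backwards from position 20, undoing one out-shuffle at a time:
20 ← 10 ← 5 ← 17
So the chip now at position 20 started at position 17.

17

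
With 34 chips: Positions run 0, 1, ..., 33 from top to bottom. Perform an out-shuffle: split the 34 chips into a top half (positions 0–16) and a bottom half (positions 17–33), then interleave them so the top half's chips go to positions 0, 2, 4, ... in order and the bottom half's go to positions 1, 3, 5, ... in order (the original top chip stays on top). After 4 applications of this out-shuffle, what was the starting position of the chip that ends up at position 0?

Work backwards from position 0, undoing one out-shuffle at a time:
0 ← 0 ← 0 ← 0 ← 0
So the chip now at position 0 started at position 0.

0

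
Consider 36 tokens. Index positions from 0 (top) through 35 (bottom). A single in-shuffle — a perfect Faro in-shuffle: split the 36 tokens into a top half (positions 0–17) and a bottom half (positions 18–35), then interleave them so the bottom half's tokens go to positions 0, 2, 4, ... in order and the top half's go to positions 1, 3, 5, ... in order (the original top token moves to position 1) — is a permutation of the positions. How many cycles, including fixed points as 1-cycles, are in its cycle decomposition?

Trace each unvisited position around until it returns:
(0 1 3 7 15 31 ... len 36)
1 cycle in total.

1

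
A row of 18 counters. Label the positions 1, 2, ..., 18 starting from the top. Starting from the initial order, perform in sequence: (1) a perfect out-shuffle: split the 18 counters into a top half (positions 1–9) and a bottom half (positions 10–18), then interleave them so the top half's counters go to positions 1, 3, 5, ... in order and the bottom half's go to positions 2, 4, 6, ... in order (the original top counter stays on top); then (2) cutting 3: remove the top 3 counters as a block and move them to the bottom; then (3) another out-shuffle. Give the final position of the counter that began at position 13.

9

Track the counter from position 13 forward through each operation:
  after op 1 (out-shuffle): 13 → 8
  after op 2 (cut 3): 8 → 5
  after op 3 (out-shuffle): 5 → 9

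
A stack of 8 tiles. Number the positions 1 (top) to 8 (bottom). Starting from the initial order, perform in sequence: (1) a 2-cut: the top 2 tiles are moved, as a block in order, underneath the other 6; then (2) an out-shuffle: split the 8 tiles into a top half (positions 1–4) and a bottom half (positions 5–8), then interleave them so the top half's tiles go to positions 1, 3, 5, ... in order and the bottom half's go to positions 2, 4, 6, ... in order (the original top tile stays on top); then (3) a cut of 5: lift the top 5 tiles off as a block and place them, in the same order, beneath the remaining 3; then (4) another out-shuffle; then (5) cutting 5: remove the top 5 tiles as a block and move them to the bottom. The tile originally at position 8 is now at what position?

Track the tile from position 8 forward through each operation:
  after op 1 (cut 2): 8 → 6
  after op 2 (out-shuffle): 6 → 4
  after op 3 (cut 5): 4 → 7
  after op 4 (out-shuffle): 7 → 6
  after op 5 (cut 5): 6 → 1

1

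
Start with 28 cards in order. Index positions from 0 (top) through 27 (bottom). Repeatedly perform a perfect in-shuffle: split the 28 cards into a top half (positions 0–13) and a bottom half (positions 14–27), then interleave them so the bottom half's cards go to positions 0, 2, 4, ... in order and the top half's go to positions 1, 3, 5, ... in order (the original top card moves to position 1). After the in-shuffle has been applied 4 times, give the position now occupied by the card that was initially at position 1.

Track the card's position through each in-shuffle:
1 → 3 → 7 → 15 → 2

2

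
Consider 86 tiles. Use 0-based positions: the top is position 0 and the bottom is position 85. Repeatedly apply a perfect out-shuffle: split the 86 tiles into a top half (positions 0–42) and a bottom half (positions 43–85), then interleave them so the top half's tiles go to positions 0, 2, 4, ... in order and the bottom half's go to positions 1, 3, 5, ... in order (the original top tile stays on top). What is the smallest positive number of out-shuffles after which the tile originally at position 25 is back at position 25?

Follow position 25 under repeated out-shuffles:
25 → 50 → 15 → 30 → 60 → 35 → 70 → 55 → 25
It first returns after 8 out-shuffles.

8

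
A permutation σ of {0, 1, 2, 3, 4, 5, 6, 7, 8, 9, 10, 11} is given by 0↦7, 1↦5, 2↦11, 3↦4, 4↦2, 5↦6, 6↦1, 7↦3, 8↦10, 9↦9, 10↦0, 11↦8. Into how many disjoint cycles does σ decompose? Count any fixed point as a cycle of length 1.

3

Cycle decomposition: (0 7 3 4 2 11 8 10) (1 5 6) (9).
3 cycles.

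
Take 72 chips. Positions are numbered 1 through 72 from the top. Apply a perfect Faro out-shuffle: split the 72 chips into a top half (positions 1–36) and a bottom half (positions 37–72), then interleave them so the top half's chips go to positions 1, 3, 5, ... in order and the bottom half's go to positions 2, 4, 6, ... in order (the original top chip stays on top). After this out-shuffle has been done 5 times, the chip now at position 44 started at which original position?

9

Work backwards from position 44, undoing one out-shuffle at a time:
44 ← 58 ← 65 ← 33 ← 17 ← 9
So the chip now at position 44 started at position 9.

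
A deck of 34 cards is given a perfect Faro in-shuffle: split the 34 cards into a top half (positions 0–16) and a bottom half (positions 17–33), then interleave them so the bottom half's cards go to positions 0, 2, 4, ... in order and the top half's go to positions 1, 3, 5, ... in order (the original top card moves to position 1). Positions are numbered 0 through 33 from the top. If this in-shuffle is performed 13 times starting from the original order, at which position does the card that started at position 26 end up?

18

Track position through each in-shuffle: 26 → 18 → 2 → 5 → 11 → ... (continuing for 13 shuffles total) → 18.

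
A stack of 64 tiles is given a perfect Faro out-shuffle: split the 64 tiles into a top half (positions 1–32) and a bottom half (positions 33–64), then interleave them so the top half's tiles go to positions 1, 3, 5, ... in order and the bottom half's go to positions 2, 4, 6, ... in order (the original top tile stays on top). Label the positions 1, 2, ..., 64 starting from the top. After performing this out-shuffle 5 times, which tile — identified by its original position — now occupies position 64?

64

Work backwards from position 64, undoing one out-shuffle at a time:
64 ← 64 ← 64 ← 64 ← 64 ← 64
So the tile now at position 64 started at position 64.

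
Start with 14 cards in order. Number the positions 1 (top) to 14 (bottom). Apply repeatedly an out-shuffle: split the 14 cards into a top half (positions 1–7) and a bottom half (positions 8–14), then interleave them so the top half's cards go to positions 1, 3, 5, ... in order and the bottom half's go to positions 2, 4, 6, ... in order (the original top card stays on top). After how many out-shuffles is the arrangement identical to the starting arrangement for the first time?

The out-shuffle permutes the 14 positions with cycle lengths [1, 1, 12].
Every card is home exactly when every cycle has completed a whole number of laps, i.e. after lcm(1, 12) = 12 out-shuffles.

12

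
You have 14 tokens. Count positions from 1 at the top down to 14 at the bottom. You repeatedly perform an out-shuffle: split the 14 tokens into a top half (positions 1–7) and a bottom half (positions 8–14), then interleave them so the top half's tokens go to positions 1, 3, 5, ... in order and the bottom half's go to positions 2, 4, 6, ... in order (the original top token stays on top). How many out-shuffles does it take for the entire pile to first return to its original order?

12

The out-shuffle permutes the 14 positions with cycle lengths [1, 1, 12].
Every token is home exactly when every cycle has completed a whole number of laps, i.e. after lcm(1, 12) = 12 out-shuffles.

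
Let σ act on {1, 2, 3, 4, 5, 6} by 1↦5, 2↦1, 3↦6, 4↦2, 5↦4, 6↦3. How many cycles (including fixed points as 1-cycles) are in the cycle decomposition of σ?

2

Cycle decomposition: (1 5 4 2) (3 6).
2 cycles.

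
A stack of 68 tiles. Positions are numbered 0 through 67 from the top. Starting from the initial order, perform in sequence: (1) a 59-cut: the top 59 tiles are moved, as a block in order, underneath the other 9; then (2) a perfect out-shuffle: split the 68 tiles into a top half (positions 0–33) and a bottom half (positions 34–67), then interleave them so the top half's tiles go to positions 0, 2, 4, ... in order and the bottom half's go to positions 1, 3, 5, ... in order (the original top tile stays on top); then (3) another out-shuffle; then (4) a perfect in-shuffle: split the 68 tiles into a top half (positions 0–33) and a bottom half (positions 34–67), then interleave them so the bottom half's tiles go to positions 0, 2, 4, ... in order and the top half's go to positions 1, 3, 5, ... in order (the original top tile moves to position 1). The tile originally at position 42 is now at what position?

7

Track the tile from position 42 forward through each operation:
  after op 1 (cut 59): 42 → 51
  after op 2 (out-shuffle): 51 → 35
  after op 3 (out-shuffle): 35 → 3
  after op 4 (in-shuffle): 3 → 7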